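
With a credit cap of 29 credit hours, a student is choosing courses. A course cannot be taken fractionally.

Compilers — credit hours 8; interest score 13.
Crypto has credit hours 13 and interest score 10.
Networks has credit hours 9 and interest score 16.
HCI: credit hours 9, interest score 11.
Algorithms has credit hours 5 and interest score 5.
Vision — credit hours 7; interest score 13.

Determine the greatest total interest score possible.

47

Compilers + Networks + Vision: credit hours 8 + 9 + 7 = 24 ≤ 29, interest score 13 + 16 + 13 = 42.
Compilers + Networks + Algorithms + Vision: credit hours 8 + 9 + 5 + 7 = 29 ≤ 29, interest score 13 + 16 + 5 + 13 = 47.
Compilers + HCI + Algorithms + Vision: credit hours 8 + 9 + 5 + 7 = 29 ≤ 29, interest score 13 + 11 + 5 + 13 = 42.
Best is Compilers, Networks, Algorithms, and Vision with total interest score 47.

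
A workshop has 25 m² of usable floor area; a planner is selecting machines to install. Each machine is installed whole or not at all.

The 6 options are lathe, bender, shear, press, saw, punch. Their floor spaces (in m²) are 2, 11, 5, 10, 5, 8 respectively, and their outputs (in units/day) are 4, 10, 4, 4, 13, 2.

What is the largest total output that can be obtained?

Treat it as a binary knapsack problem.
lathe + bender + shear + saw: floor space 2 + 11 + 5 + 5 = 23 ≤ 25, output 4 + 10 + 4 + 13 = 31.
lathe + bender + saw: floor space 2 + 11 + 5 = 18 ≤ 25, output 4 + 10 + 13 = 27.
bender + shear + saw: floor space 11 + 5 + 5 = 21 ≤ 25, output 10 + 4 + 13 = 27.
Best is lathe, bender, shear, and saw with total output 31.

31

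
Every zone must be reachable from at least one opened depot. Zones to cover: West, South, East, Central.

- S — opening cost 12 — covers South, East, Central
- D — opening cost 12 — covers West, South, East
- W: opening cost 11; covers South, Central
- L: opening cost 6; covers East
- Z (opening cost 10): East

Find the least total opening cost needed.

23

The greedy cost-per-new-zone heuristic would pick S and D for 24, but a cheaper cover exists.
Choose D and W: together they cover West, South, East, Central — every zone.
Total opening cost: 12 + 11 = 23.
No cover costs less than 23.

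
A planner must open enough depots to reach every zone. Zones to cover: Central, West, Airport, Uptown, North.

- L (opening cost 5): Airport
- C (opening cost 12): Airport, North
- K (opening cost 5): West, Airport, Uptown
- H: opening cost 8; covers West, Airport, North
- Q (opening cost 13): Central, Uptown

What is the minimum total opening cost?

21

The greedy cost-per-new-zone heuristic would pick K, H, and Q for 26, but a cheaper cover exists.
Choose H and Q: together they cover Central, West, Airport, Uptown, North — every zone.
Total opening cost: 8 + 13 = 21.
No cover costs less than 21.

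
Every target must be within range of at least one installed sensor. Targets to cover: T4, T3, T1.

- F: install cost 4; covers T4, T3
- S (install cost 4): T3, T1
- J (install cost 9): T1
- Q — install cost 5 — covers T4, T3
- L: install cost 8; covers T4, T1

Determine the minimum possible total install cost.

Choose F and S: together they cover T4, T3, T1 — every target.
Total install cost: 4 + 4 = 8.
No cover costs less than 8.

8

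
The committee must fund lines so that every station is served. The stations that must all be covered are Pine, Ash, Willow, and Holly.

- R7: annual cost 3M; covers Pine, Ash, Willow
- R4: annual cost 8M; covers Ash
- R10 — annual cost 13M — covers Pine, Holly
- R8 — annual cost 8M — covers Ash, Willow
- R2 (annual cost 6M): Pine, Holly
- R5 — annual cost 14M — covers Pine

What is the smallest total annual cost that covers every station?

Choose R7 and R2: together they cover Pine, Ash, Willow, Holly — every station.
Total annual cost: 3 + 6 = 9.

9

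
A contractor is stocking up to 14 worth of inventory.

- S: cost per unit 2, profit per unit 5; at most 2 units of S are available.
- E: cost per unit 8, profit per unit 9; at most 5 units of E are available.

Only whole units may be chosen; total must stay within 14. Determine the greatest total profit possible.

S has the best ratio (5/2); taking only S gives at most 2×5 = 10 (stopped by the supply cap of 2).
Mixing does better — 2×S and 1×E: cost 12 ≤ 14, profit 2·5 + 1·9 = 19.

19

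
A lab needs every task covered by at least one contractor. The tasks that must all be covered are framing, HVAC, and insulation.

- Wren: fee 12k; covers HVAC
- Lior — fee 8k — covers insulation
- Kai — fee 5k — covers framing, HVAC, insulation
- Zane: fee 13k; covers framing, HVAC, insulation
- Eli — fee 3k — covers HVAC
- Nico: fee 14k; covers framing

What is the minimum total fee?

This is an integer covering problem.
Kai alone covers framing, HVAC, insulation — every task.
Total fee: 5.
No cover costs less than 5.

5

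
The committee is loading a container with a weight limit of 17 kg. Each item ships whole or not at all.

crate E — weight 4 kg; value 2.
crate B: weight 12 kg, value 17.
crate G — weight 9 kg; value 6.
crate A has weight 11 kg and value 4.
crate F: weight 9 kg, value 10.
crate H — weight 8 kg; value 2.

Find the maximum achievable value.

19

Allowing fractional choices, the relaxed optimum would be about 22.6, but items are indivisible.
crate E + crate F: weight 4 + 9 = 13 ≤ 17, value 2 + 10 = 12.
crate E + crate B: weight 4 + 12 = 16 ≤ 17, value 2 + 17 = 19.
crate B: weight 12 ≤ 17, value 17.
Best is crate E and crate B with total value 19.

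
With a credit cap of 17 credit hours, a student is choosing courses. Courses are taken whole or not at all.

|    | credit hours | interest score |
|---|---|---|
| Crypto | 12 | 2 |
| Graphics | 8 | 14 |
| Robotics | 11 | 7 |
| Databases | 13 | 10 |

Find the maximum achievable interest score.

Databases: credit hours 13 ≤ 17, interest score 10.
Graphics: credit hours 8 ≤ 17, interest score 14.
Robotics: credit hours 11 ≤ 17, interest score 7.
Best is Graphics with total interest score 14.

14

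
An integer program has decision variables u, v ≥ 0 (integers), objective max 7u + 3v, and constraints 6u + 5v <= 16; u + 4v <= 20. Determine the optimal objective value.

14

Relaxing integrality, the LP optimum is 18.67 at (u,v) = (2.67, 0), which is not an integer point.
(u,v)=(2,0): 6·2+5·0=12≤16, 1·2+4·0=2≤20, objective 14.
(u,v)=(1,1): 6·1+5·1=11≤16, 1·1+4·1=5≤20, objective 10.
(u,v)=(1,0): 6·1+5·0=6≤16, 1·1+4·0=1≤20, objective 7.
The best lattice point is (2,0), giving 14.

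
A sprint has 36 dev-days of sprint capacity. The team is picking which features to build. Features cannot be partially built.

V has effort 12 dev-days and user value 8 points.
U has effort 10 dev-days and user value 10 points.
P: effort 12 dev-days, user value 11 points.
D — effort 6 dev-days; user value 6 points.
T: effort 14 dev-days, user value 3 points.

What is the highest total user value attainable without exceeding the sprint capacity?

29

Allowing fractional choices, the relaxed optimum would be about 32.3, but features are indivisible.
V + P + D: effort 12 + 12 + 6 = 30 ≤ 36, user value 8 + 11 + 6 = 25.
V + U + P: effort 12 + 10 + 12 = 34 ≤ 36, user value 8 + 10 + 11 = 29.
U + P + D: effort 10 + 12 + 6 = 28 ≤ 36, user value 10 + 11 + 6 = 27.
Best is V, U, and P with total user value 29.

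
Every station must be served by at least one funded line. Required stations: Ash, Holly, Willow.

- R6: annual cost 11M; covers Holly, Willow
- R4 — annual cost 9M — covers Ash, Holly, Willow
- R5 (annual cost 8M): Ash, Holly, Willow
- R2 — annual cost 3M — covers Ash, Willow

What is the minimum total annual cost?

8

This is an integer covering problem.
The greedy cost-per-new-station heuristic would pick R2 and R5 for 11, but a cheaper cover exists.
R5 alone covers Ash, Holly, Willow — every station.
Total annual cost: 8.
No cover costs less than 8.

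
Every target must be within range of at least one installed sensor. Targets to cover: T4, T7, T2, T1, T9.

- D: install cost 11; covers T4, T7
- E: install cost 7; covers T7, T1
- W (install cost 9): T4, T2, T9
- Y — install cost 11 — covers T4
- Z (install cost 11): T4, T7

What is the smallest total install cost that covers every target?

16

Choose E and W: together they cover T4, T7, T2, T1, T9 — every target.
Total install cost: 7 + 9 = 16.
No cover costs less than 16.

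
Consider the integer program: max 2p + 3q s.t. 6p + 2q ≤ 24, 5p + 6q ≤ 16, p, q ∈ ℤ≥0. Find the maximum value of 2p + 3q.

7

(p,q)=(2,1): 6·2+2·1=14≤24, 5·2+6·1=16≤16, objective 7.
(p,q)=(3,0): 6·3+2·0=18≤24, 5·3+6·0=15≤16, objective 6.
(p,q)=(0,2): 6·0+2·2=4≤24, 5·0+6·2=12≤16, objective 6.
(p,q)=(1,1): 6·1+2·1=8≤24, 5·1+6·1=11≤16, objective 5.
The best lattice point is (2,1), giving 7.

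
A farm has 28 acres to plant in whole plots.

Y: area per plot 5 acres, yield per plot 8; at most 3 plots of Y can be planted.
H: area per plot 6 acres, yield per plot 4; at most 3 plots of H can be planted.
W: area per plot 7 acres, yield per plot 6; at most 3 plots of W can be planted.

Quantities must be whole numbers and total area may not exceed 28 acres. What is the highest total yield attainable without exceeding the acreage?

This is a bounded integer knapsack.
Take 3×Y, 1×H, and 1×W: area 28 ≤ 28, yield 3·8 + 1·4 + 1·6 = 34.
Y has the best ratio (8/5) and is taken to its limit of 3; remaining capacity is filled optimally with the others.

34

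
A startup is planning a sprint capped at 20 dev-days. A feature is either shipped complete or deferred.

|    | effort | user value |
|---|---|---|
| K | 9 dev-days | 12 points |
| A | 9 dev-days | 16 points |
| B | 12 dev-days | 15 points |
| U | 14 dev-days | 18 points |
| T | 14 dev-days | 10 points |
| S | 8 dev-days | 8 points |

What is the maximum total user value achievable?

Treat it as a binary knapsack problem.
Allowing fractional choices, the relaxed optimum would be about 30.6, but features are indivisible.
B + S: effort 12 + 8 = 20 ≤ 20, user value 15 + 8 = 23.
K + A: effort 9 + 9 = 18 ≤ 20, user value 12 + 16 = 28.
A + S: effort 9 + 8 = 17 ≤ 20, user value 16 + 8 = 24.
Best is K and A with total user value 28.

28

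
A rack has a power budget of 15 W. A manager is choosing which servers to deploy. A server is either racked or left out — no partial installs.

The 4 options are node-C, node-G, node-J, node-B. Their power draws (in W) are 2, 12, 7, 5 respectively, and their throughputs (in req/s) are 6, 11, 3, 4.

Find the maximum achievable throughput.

17

Take node-C and node-G: power draw 2 + 12 = 14 ≤ 15, throughput 6 + 11 = 17.
No other feasible combination does better.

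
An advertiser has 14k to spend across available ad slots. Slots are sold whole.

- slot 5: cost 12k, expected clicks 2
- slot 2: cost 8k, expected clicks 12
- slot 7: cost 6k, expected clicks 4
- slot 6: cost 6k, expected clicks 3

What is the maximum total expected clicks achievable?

16

slot 2 + slot 7: cost 8 + 6 = 14 ≤ 14, expected clicks 12 + 4 = 16.
slot 2 + slot 6: cost 8 + 6 = 14 ≤ 14, expected clicks 12 + 3 = 15.
Best is slot 2 and slot 7 with total expected clicks 16.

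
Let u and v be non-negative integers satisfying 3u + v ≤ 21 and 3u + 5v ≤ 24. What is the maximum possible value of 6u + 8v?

Relaxing integrality, the LP optimum is 46.50 at (u,v) = (6.75, 0.75), which is not an integer point.
(u,v)=(6,1): 3·6+1·1=19≤21, 3·6+5·1=23≤24, objective 44.
(u,v)=(7,0): 3·7+1·0=21≤21, 3·7+5·0=21≤24, objective 42.
(u,v)=(5,1): 3·5+1·1=16≤21, 3·5+5·1=20≤24, objective 38.
The best lattice point is (6,1), giving 44.

44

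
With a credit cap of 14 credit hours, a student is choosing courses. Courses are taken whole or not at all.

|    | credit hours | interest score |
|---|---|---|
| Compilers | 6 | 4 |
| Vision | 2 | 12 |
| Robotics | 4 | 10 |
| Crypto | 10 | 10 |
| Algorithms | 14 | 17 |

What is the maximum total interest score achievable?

This is an integer program with binary decision variables.
Allowing fractional choices, the relaxed optimum would be about 31.7, but courses are indivisible.
Compilers + Vision + Robotics: credit hours 6 + 2 + 4 = 12 ≤ 14, interest score 4 + 12 + 10 = 26.
Vision + Robotics: credit hours 2 + 4 = 6 ≤ 14, interest score 12 + 10 = 22.
Best is Compilers, Vision, and Robotics with total interest score 26.

26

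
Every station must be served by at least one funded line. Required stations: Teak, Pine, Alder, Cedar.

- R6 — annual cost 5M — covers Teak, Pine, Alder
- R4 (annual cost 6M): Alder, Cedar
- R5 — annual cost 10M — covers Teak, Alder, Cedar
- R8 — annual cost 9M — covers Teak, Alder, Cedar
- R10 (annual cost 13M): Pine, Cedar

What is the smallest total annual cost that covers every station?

11

Choose R6 and R4: together they cover Teak, Pine, Alder, Cedar — every station.
Total annual cost: 5 + 6 = 11.
No cover costs less than 11.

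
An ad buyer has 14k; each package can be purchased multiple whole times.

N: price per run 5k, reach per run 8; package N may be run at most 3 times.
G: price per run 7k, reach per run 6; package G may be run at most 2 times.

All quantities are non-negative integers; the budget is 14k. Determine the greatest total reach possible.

N has the best ratio (8/5); taking only N gives at most 2×8 = 16 (stopped by the price limit).
Optimal: 2×N: price 10 ≤ 14, reach 2·8 = 16.

16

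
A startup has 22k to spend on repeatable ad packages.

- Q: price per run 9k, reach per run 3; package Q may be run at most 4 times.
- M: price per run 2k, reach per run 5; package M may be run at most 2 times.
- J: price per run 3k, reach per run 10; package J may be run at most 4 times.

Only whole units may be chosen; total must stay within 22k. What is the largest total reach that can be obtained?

50

Take 2×M and 4×J: price 16 ≤ 22, reach 2·5 + 4·10 = 50.
J has the best ratio (10/3) and is taken to its limit of 4; remaining capacity is filled optimally with the others.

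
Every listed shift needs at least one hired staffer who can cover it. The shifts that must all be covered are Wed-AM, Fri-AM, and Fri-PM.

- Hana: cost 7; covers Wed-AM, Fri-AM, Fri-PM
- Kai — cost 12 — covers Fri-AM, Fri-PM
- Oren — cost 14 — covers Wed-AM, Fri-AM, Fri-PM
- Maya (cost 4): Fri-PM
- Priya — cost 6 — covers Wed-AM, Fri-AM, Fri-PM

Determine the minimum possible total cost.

Priya alone covers Wed-AM, Fri-AM, Fri-PM — every shift.
Total cost: 6.

6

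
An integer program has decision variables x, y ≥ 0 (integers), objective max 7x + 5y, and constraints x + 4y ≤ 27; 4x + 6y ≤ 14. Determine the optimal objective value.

(x,y)=(3,0): 1·3+4·0=3≤27, 4·3+6·0=12≤14, objective 21.
(x,y)=(2,1): 1·2+4·1=6≤27, 4·2+6·1=14≤14, objective 19.
(x,y)=(2,0): 1·2+4·0=2≤27, 4·2+6·0=8≤14, objective 14.
Maximum is 21 at (x,y)=(3,0).

21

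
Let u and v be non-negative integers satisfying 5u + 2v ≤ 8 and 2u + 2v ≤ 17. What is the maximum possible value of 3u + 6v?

(u,v)=(0,4): 5·0+2·4=8≤8, 2·0+2·4=8≤17, objective 24.
(u,v)=(0,3): 5·0+2·3=6≤8, 2·0+2·3=6≤17, objective 18.
The best lattice point is (0,4), giving 24.

24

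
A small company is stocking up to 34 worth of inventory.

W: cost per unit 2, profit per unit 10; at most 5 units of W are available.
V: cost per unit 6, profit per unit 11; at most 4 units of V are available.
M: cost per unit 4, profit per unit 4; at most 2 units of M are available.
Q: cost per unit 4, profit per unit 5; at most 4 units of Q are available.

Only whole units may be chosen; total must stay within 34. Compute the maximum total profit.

5×W and 4×V: cost 34 ≤ 34, profit 5·10 + 4·11 = 94.
5×W, 3×V, and 1×Q: cost 32 ≤ 34, profit 5·10 + 3·11 + 1·5 = 88.
Best is 94.

94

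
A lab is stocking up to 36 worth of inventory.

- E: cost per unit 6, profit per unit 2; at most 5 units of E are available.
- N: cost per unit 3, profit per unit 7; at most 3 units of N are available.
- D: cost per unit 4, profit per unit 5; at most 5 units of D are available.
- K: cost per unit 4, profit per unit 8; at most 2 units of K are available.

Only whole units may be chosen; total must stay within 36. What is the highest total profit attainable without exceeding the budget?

57

N has the best ratio (7/3); taking only N gives at most 3×7 = 21 (stopped by the supply cap of 3).
Mixing does better — 3×N, 4×D, and 2×K: cost 33 ≤ 36, profit 3·7 + 4·5 + 2·8 = 57.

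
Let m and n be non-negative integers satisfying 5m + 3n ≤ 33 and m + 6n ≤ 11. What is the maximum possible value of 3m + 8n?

23

(m,n)=(5,1) is feasible, giving 23.
(m,n)=(4,1) is feasible, giving 20.
No feasible integer point exceeds 23.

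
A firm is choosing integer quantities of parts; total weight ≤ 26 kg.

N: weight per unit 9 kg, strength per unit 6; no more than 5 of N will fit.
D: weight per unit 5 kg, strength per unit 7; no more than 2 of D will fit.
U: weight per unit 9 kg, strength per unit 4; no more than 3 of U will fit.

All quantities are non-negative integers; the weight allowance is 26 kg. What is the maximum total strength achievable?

2×N and 1×D: weight 23 ≤ 26, strength 2·6 + 1·7 = 19.
1×N and 2×D: weight 19 ≤ 26, strength 1·6 + 2·7 = 20.
Best is 20.

20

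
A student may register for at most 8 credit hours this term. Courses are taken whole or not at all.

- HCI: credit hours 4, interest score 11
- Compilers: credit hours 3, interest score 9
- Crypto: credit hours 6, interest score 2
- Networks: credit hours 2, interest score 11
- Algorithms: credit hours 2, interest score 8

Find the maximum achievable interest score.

This is a 0-1 knapsack instance.
Allowing fractional choices, the relaxed optimum would be about 30.8, but courses are indivisible.
HCI + Networks + Algorithms: credit hours 4 + 2 + 2 = 8 ≤ 8, interest score 11 + 11 + 8 = 30.
Compilers + Networks + Algorithms: credit hours 3 + 2 + 2 = 7 ≤ 8, interest score 9 + 11 + 8 = 28.
Best is HCI, Networks, and Algorithms with total interest score 30.

30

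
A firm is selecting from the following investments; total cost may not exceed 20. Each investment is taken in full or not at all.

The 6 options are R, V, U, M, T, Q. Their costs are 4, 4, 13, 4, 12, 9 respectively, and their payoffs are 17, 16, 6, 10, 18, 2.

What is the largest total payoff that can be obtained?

51

Allowing fractional choices, the relaxed optimum would be about 55.0, but investments are indivisible.
V + M + T: cost 4 + 4 + 12 = 20 ≤ 20, payoff 16 + 10 + 18 = 44.
R + V + T: cost 4 + 4 + 12 = 20 ≤ 20, payoff 17 + 16 + 18 = 51.
R + M + T: cost 4 + 4 + 12 = 20 ≤ 20, payoff 17 + 10 + 18 = 45.
Best is R, V, and T with total payoff 51.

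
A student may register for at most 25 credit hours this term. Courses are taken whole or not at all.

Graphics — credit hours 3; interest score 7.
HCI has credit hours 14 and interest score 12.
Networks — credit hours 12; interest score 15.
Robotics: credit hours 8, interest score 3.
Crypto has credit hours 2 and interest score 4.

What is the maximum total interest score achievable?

Take Graphics, Networks, Robotics, and Crypto: credit hours 3 + 12 + 8 + 2 = 25 ≤ 25, interest score 7 + 15 + 3 + 4 = 29.
No other feasible combination does better.

29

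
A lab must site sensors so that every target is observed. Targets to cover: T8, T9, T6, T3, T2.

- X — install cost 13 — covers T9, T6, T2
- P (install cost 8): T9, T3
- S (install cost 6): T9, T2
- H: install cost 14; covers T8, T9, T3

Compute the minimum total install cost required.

This is a weighted set-cover instance.
The greedy cost-per-new-target heuristic would pick S, H, and X for 33, but a cheaper cover exists.
Choose X and H: together they cover T8, T9, T6, T3, T2 — every target.
Total install cost: 13 + 14 = 27.
No cover costs less than 27.

27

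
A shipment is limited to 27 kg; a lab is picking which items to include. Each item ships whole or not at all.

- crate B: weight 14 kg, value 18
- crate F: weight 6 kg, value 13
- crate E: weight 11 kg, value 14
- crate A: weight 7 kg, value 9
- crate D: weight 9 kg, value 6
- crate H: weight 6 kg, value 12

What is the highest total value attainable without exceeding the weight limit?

43

Take crate B, crate F, and crate H: weight 14 + 6 + 6 = 26 ≤ 27, value 18 + 13 + 12 = 43.
No other feasible combination does better.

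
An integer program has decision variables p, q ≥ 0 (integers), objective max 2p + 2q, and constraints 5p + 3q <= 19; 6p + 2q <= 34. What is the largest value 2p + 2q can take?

Relaxing integrality, the LP optimum is 12.67 at (p,q) = (0, 6.33), which is not an integer point.
(p,q)=(0,6): 5·0+3·6=18≤19, 6·0+2·6=12≤34, objective 12.
(p,q)=(0,5): 5·0+3·5=15≤19, 6·0+2·5=10≤34, objective 10.
The best lattice point is (0,6), giving 12.

12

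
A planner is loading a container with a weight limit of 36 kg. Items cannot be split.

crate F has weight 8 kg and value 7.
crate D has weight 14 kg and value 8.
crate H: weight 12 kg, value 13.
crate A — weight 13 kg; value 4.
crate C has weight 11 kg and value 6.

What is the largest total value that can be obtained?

Treat it as a binary knapsack problem.
Allowing fractional choices, the relaxed optimum would be about 29.1, but items are indivisible.
crate F + crate H + crate C: weight 8 + 12 + 11 = 31 ≤ 36, value 7 + 13 + 6 = 26.
crate F + crate D + crate H: weight 8 + 14 + 12 = 34 ≤ 36, value 7 + 8 + 13 = 28.
Best is crate F, crate D, and crate H with total value 28.

28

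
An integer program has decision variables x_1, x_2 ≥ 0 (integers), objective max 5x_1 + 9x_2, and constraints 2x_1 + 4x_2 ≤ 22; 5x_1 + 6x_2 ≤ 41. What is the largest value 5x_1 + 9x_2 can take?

(x_1,x_2)=(3,4) is feasible, giving 51.
(x_1,x_2)=(4,3) is feasible, giving 47.
(x_1,x_2)=(2,4) is feasible, giving 46.
No feasible integer point exceeds 51.

51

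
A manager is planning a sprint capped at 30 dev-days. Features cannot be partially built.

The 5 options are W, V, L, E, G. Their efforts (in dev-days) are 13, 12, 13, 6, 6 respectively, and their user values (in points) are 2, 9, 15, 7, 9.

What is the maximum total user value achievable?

Allowing fractional choices, the relaxed optimum would be about 34.8, but features are indivisible.
V + E + G: effort 12 + 6 + 6 = 24 ≤ 30, user value 9 + 7 + 9 = 25.
L + E + G: effort 13 + 6 + 6 = 25 ≤ 30, user value 15 + 7 + 9 = 31.
Best is L, E, and G with total user value 31.

31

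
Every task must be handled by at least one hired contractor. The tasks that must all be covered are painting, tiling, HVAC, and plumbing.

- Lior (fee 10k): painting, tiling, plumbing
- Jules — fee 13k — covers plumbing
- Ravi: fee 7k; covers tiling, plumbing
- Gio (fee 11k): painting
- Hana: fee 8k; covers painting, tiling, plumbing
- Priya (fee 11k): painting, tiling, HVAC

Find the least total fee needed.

18

Choose Ravi and Priya: together they cover painting, tiling, HVAC, plumbing — every task.
Total fee: 7 + 11 = 18.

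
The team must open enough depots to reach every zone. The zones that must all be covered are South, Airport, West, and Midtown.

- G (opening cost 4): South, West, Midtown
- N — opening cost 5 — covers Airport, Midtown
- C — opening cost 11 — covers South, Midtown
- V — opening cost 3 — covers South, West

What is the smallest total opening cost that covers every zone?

8

The greedy cost-per-new-zone heuristic would pick G and N for 9, but a cheaper cover exists.
Choose N and V: together they cover South, Airport, West, Midtown — every zone.
Total opening cost: 5 + 3 = 8.
No cover costs less than 8.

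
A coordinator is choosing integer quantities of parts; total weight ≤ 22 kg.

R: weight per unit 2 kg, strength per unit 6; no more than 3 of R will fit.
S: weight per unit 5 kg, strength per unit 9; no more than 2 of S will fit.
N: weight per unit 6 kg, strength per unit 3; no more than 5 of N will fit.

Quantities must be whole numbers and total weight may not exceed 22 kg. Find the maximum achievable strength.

39

3×R and 2×S: weight 16 ≤ 22, strength 3·6 + 2·9 = 36.
3×R, 2×S, and 1×N: weight 22 ≤ 22, strength 3·6 + 2·9 + 1·3 = 39.
Best is 39.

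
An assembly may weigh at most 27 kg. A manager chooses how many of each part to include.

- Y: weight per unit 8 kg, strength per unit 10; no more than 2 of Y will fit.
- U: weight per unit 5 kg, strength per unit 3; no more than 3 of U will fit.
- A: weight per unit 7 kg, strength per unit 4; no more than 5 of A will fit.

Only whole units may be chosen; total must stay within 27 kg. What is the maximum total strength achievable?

This is a bounded integer knapsack.
2×Y and 1×A: weight 23 ≤ 27, strength 2·10 + 1·4 = 24.
2×Y and 2×U: weight 26 ≤ 27, strength 2·10 + 2·3 = 26.
Best is 26.

26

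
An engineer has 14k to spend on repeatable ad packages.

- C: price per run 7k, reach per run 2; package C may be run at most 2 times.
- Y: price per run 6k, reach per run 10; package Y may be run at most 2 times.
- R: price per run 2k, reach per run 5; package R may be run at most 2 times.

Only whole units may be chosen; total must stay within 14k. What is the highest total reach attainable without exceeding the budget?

25

Take 2×Y and 1×R: price 14 ≤ 14, reach 2·10 + 1·5 = 25.
No other integer combination yields more.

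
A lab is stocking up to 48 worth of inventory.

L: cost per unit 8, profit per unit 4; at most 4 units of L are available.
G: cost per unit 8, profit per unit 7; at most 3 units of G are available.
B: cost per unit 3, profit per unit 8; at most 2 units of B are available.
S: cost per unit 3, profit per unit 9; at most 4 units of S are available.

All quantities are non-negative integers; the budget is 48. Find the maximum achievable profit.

1×L, 2×G, 2×B, and 4×S: cost 42 ≤ 48, profit 1·4 + 2·7 + 2·8 + 4·9 = 70.
3×G, 2×B, and 4×S: cost 42 ≤ 48, profit 3·7 + 2·8 + 4·9 = 73.
Best is 73.

73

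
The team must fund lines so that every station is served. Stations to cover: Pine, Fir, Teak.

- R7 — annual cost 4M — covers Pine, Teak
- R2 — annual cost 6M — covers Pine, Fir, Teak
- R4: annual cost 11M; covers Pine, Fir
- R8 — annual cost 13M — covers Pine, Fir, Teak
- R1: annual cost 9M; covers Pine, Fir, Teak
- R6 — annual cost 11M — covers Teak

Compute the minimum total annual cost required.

The greedy cost-per-new-station heuristic would pick R7 and R2 for 10, but a cheaper cover exists.
R2 alone covers Pine, Fir, Teak — every station.
Total annual cost: 6.
No cover costs less than 6.

6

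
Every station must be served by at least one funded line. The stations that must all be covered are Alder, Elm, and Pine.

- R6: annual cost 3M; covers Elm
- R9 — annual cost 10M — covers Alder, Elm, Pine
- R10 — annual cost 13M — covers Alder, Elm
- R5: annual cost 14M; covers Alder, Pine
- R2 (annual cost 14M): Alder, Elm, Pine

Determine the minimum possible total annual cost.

The greedy cost-per-new-station heuristic would pick R6 and R9 for 13, but a cheaper cover exists.
R9 alone covers Alder, Elm, Pine — every station.
Total annual cost: 10.
No cover costs less than 10.

10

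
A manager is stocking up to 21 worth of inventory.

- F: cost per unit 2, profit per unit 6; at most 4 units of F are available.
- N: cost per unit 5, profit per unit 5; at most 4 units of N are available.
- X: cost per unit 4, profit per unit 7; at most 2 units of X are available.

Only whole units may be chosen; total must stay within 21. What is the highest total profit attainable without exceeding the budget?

4×F, 1×N, and 2×X: cost 21 ≤ 21, profit 4·6 + 1·5 + 2·7 = 43.
4×F and 2×X: cost 16 ≤ 21, profit 4·6 + 2·7 = 38.
Best is 43.

43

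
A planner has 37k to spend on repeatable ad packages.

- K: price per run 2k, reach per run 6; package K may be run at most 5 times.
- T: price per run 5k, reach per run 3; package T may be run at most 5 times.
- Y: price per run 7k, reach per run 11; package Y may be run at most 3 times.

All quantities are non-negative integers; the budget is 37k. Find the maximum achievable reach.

66

5×K and 3×Y: price 31 ≤ 37, reach 5·6 + 3·11 = 63.
5×K, 1×T, and 3×Y: price 36 ≤ 37, reach 5·6 + 1·3 + 3·11 = 66.
Best is 66.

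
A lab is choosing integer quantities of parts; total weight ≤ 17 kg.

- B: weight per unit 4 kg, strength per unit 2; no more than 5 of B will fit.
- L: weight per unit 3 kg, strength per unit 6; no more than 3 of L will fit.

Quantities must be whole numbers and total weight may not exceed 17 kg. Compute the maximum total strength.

L has the best ratio (6/3); taking only L gives at most 3×6 = 18 (stopped by the supply cap of 3).
Mixing does better — 2×B and 3×L: weight 17 ≤ 17, strength 2·2 + 3·6 = 22.

22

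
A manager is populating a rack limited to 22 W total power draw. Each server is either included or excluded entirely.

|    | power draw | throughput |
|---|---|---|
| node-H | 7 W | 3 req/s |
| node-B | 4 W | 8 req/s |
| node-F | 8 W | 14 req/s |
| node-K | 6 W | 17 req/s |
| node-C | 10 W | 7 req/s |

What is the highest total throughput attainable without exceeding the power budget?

39

Allowing fractional choices, the relaxed optimum would be about 41.8, but servers are indivisible.
node-H + node-F + node-K: power draw 7 + 8 + 6 = 21 ≤ 22, throughput 3 + 14 + 17 = 34.
node-B + node-K + node-C: power draw 4 + 6 + 10 = 20 ≤ 22, throughput 8 + 17 + 7 = 32.
node-B + node-F + node-K: power draw 4 + 8 + 6 = 18 ≤ 22, throughput 8 + 14 + 17 = 39.
Best is node-B, node-F, and node-K with total throughput 39.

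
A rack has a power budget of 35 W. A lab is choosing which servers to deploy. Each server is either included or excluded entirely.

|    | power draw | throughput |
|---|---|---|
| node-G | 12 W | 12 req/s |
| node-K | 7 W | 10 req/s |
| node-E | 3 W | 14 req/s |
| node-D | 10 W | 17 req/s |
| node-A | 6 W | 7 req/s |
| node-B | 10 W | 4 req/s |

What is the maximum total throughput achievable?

Take node-G, node-K, node-E, and node-D: power draw 12 + 7 + 3 + 10 = 32 ≤ 35, throughput 12 + 10 + 14 + 17 = 53.
No other feasible combination does better.

53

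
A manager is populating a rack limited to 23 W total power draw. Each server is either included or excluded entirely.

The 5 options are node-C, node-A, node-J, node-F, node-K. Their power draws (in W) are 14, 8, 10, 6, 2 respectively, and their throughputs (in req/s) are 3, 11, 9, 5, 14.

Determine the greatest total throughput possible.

34

Take node-A, node-J, and node-K: power draw 8 + 10 + 2 = 20 ≤ 23, throughput 11 + 9 + 14 = 34.
No other feasible combination does better.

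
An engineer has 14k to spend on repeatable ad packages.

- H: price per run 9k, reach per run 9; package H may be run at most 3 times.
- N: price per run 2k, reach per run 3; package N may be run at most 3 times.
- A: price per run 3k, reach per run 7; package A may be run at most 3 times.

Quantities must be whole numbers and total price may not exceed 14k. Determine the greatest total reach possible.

27

This is a bounded integer knapsack.
A has the best ratio (7/3); taking only A gives at most 3×7 = 21 (stopped by the supply cap of 3).
Mixing does better — 2×N and 3×A: price 13 ≤ 14, reach 2·3 + 3·7 = 27.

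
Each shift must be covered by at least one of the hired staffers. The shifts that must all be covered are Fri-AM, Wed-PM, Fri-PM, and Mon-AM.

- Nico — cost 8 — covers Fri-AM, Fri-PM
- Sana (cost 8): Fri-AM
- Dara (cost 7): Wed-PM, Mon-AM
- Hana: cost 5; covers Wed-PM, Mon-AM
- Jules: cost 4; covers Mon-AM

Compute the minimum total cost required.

This is a weighted set-cover instance.
Choose Nico and Hana: together they cover Fri-AM, Wed-PM, Fri-PM, Mon-AM — every shift.
Total cost: 8 + 5 = 13.

13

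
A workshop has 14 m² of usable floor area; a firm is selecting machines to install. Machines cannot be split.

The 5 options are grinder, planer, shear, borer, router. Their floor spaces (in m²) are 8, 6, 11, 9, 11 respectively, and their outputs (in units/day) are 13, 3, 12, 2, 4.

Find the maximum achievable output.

16

grinder + planer: floor space 8 + 6 = 14 ≤ 14, output 13 + 3 = 16.
grinder: floor space 8 ≤ 14, output 13.
Best is grinder and planer with total output 16.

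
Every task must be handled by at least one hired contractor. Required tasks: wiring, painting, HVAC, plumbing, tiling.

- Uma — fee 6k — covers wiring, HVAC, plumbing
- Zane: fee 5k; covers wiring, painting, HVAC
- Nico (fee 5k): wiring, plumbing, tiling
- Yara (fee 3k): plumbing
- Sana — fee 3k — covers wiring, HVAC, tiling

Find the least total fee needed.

10

The greedy cost-per-new-task heuristic would pick Sana, Yara, and Zane for 11, but a cheaper cover exists.
Choose Zane and Nico: together they cover wiring, painting, HVAC, plumbing, tiling — every task.
Total fee: 5 + 5 = 10.
No cover costs less than 10.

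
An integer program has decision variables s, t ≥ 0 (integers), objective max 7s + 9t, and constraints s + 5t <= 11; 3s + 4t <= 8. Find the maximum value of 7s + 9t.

(s,t)=(0,2): 1·0+5·2=10≤11, 3·0+4·2=8≤8, objective 18.
(s,t)=(1,1): 1·1+5·1=6≤11, 3·1+4·1=7≤8, objective 16.
(s,t)=(2,0): 1·2+5·0=2≤11, 3·2+4·0=6≤8, objective 14.
(s,t)=(0,1): 1·0+5·1=5≤11, 3·0+4·1=4≤8, objective 9.
The best lattice point is (0,2), giving 18.

18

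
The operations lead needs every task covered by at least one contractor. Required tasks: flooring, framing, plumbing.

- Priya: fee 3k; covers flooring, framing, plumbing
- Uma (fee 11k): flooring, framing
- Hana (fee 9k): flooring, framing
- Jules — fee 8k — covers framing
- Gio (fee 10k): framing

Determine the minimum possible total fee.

3

Priya alone covers flooring, framing, plumbing — every task.
Total fee: 3.
No cover costs less than 3.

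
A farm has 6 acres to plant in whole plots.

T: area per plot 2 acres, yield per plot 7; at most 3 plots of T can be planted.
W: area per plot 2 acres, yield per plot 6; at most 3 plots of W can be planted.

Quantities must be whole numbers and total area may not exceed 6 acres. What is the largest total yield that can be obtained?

21

This is a bounded integer knapsack.
3×T: area 6 ≤ 6, yield 3·7 = 21.
2×T and 1×W: area 6 ≤ 6, yield 2·7 + 1·6 = 20.
Best is 21.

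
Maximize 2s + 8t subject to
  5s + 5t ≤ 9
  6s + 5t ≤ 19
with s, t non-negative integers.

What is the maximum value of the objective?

(s,t)=(0,1) is feasible, giving 8.
(s,t)=(1,0) is feasible, giving 2.
(s,t)=(0,0) is feasible, giving 0.
No feasible integer point exceeds 8.

8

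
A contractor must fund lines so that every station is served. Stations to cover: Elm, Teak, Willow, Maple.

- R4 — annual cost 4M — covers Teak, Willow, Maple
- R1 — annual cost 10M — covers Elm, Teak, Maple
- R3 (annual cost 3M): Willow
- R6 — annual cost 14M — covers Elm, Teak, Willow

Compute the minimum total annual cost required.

13

The greedy cost-per-new-station heuristic would pick R4 and R1 for 14, but a cheaper cover exists.
Choose R1 and R3: together they cover Elm, Teak, Willow, Maple — every station.
Total annual cost: 10 + 3 = 13.
No cover costs less than 13.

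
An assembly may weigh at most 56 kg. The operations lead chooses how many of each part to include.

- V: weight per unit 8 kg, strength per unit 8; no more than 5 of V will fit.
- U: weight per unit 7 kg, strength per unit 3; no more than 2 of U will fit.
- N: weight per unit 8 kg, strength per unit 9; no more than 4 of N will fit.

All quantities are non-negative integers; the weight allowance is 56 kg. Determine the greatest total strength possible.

60

N has the best ratio (9/8); taking only N gives at most 4×9 = 36 (stopped by the supply cap of 4).
Mixing does better — 3×V and 4×N: weight 56 ≤ 56, strength 3·8 + 4·9 = 60.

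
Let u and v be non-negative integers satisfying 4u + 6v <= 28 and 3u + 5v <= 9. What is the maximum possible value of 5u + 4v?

15

(u,v)=(3,0): 4·3+6·0=12≤28, 3·3+5·0=9≤9, objective 15.
(u,v)=(2,0): 4·2+6·0=8≤28, 3·2+5·0=6≤9, objective 10.
The best lattice point is (3,0), giving 15.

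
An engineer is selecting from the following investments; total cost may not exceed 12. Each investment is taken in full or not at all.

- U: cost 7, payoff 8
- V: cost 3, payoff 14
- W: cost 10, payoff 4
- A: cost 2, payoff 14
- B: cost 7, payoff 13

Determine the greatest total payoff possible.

41

U + V + A: cost 7 + 3 + 2 = 12 ≤ 12, payoff 8 + 14 + 14 = 36.
V + A + B: cost 3 + 2 + 7 = 12 ≤ 12, payoff 14 + 14 + 13 = 41.
Best is V, A, and B with total payoff 41.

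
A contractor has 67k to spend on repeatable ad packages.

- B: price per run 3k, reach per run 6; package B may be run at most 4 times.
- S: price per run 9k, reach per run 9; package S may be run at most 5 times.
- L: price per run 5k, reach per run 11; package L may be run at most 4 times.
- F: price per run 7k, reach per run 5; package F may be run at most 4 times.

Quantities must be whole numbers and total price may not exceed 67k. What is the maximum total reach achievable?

4×B, 3×S, 4×L, and 1×F: price 66 ≤ 67, reach 4·6 + 3·9 + 4·11 + 1·5 = 100.
3×B, 4×S, and 4×L: price 65 ≤ 67, reach 3·6 + 4·9 + 4·11 = 98.
Best is 100.

100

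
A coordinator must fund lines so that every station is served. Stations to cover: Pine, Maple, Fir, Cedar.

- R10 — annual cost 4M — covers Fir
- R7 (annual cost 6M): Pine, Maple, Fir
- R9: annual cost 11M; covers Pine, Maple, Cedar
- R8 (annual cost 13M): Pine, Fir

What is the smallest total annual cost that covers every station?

15

Choose R10 and R9: together they cover Pine, Maple, Fir, Cedar — every station.
Total annual cost: 4 + 11 = 15.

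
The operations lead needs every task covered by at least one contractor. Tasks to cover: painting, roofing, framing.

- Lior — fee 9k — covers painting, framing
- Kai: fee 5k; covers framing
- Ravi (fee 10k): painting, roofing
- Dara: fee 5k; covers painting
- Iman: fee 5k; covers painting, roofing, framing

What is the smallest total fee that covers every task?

5

Iman alone covers painting, roofing, framing — every task.
Total fee: 5.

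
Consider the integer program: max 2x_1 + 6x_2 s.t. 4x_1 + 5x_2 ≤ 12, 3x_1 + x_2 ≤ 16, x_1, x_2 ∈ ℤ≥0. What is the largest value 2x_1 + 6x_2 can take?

Relaxing integrality, the LP optimum is 14.40 at (x_1,x_2) = (0, 2.4), which is not an integer point.
(x_1,x_2)=(0,2): 4·0+5·2=10≤12, 3·0+1·2=2≤16, objective 12.
(x_1,x_2)=(1,1): 4·1+5·1=9≤12, 3·1+1·1=4≤16, objective 8.
(x_1,x_2)=(0,1): 4·0+5·1=5≤12, 3·0+1·1=1≤16, objective 6.
Maximum is 12 at (x_1,x_2)=(0,2).

12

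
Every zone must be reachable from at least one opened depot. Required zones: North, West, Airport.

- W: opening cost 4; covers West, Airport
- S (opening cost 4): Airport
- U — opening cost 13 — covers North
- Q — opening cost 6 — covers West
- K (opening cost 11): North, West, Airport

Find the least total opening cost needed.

11

This is an integer covering problem.
The greedy cost-per-new-zone heuristic would pick W and K for 15, but a cheaper cover exists.
K alone covers North, West, Airport — every zone.
Total opening cost: 11.
No cover costs less than 11.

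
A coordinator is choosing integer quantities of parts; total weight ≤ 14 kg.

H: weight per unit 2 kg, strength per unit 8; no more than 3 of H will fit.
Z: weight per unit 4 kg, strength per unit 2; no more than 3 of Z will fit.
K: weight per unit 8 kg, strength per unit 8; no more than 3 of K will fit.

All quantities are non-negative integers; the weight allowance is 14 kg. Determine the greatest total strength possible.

32

H has the best ratio (8/2); taking only H gives at most 3×8 = 24 (stopped by the supply cap of 3).
Mixing does better — 3×H and 1×K: weight 14 ≤ 14, strength 3·8 + 1·8 = 32.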